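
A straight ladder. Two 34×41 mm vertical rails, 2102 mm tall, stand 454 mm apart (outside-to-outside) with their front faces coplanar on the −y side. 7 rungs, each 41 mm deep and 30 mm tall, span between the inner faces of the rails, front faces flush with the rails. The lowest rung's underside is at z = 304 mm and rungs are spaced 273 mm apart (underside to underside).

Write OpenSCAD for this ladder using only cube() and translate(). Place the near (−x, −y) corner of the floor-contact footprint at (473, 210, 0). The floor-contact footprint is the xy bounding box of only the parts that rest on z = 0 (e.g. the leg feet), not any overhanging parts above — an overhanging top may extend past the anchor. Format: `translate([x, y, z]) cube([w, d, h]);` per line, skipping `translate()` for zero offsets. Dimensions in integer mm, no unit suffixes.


translate([473, 210, 0]) cube([34, 41, 2102]);
translate([893, 210, 0]) cube([34, 41, 2102]);
translate([507, 210, 304]) cube([386, 41, 30]);
translate([507, 210, 577]) cube([386, 41, 30]);
translate([507, 210, 850]) cube([386, 41, 30]);
translate([507, 210, 1123]) cube([386, 41, 30]);
translate([507, 210, 1396]) cube([386, 41, 30]);
translate([507, 210, 1669]) cube([386, 41, 30]);
translate([507, 210, 1942]) cube([386, 41, 30]);


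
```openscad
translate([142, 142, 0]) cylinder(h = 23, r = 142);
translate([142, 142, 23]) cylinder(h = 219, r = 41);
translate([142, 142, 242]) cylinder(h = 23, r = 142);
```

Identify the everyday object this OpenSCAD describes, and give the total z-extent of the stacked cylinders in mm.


A spool. The overall height is 265 mm.

Three coaxial cylinders, large–small–large — a spool. Two 23 mm flanges and a 219 mm core give 23 + 219 + 23 = 265 mm.


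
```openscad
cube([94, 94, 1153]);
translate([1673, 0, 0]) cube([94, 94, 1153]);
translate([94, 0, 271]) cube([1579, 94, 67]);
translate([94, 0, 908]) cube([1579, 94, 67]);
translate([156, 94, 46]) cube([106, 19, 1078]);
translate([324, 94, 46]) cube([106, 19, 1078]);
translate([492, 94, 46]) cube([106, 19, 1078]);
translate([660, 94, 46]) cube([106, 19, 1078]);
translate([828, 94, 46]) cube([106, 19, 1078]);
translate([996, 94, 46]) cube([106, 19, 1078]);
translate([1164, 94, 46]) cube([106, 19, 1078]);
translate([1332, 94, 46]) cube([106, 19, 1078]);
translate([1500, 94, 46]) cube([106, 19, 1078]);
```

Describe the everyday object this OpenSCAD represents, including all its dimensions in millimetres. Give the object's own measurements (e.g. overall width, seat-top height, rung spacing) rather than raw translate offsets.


A fence section. Two 94×94 mm posts, 1153 mm tall, stand on the floor with a clear span of 1579 mm between their inner faces. Two horizontal rails of 94×67 mm section span the gap between the posts with their undersides at z = 271 mm and z = 908 mm, flush with the posts' −y face. 9 pickets, each 106 mm wide, 19 mm thick and 1078 mm tall, are fixed to the +y face of the rails with their bottoms at z = 46 mm, spaced across the span with a 62 mm gap after the −x post and between neighbouring pickets, with 67 mm left before the +x post.


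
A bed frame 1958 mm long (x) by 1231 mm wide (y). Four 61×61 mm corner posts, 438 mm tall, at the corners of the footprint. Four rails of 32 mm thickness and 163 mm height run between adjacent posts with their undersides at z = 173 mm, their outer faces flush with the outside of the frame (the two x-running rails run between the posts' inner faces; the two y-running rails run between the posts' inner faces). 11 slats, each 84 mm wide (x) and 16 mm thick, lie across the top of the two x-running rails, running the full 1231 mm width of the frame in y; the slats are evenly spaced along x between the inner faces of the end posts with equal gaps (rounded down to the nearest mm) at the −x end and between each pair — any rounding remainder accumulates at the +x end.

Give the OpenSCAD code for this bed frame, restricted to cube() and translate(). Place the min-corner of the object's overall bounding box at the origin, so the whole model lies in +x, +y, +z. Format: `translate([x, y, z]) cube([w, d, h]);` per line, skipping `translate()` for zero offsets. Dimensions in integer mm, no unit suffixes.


cube([61, 61, 438]);
translate([0, 1170, 0]) cube([61, 61, 438]);
translate([1897, 0, 0]) cube([61, 61, 438]);
translate([1897, 1170, 0]) cube([61, 61, 438]);
translate([61, 0, 173]) cube([1836, 32, 163]);
translate([61, 1199, 173]) cube([1836, 32, 163]);
translate([0, 61, 173]) cube([32, 1109, 163]);
translate([1926, 61, 173]) cube([32, 1109, 163]);
translate([137, 0, 336]) cube([84, 1231, 16]);
translate([297, 0, 336]) cube([84, 1231, 16]);
translate([457, 0, 336]) cube([84, 1231, 16]);
translate([617, 0, 336]) cube([84, 1231, 16]);
translate([777, 0, 336]) cube([84, 1231, 16]);
translate([937, 0, 336]) cube([84, 1231, 16]);
translate([1097, 0, 336]) cube([84, 1231, 16]);
translate([1257, 0, 336]) cube([84, 1231, 16]);
translate([1417, 0, 336]) cube([84, 1231, 16]);
translate([1577, 0, 336]) cube([84, 1231, 16]);
translate([1737, 0, 336]) cube([84, 1231, 16]);


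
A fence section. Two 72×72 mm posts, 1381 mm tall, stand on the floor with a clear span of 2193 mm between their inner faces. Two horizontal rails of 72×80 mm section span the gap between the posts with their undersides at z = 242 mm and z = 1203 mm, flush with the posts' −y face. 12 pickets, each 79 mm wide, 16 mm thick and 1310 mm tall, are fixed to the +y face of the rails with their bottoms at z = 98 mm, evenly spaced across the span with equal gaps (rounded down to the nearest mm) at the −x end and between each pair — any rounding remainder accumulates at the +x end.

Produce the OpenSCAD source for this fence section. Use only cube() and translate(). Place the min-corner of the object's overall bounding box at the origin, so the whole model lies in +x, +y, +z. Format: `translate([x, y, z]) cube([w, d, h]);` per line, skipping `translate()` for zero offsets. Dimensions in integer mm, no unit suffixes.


cube([72, 72, 1381]);
translate([2265, 0, 0]) cube([72, 72, 1381]);
translate([72, 0, 242]) cube([2193, 72, 80]);
translate([72, 0, 1203]) cube([2193, 72, 80]);
translate([167, 72, 98]) cube([79, 16, 1310]);
translate([341, 72, 98]) cube([79, 16, 1310]);
translate([515, 72, 98]) cube([79, 16, 1310]);
translate([689, 72, 98]) cube([79, 16, 1310]);
translate([863, 72, 98]) cube([79, 16, 1310]);
translate([1037, 72, 98]) cube([79, 16, 1310]);
translate([1211, 72, 98]) cube([79, 16, 1310]);
translate([1385, 72, 98]) cube([79, 16, 1310]);
translate([1559, 72, 98]) cube([79, 16, 1310]);
translate([1733, 72, 98]) cube([79, 16, 1310]);
translate([1907, 72, 98]) cube([79, 16, 1310]);
translate([2081, 72, 98]) cube([79, 16, 1310]);


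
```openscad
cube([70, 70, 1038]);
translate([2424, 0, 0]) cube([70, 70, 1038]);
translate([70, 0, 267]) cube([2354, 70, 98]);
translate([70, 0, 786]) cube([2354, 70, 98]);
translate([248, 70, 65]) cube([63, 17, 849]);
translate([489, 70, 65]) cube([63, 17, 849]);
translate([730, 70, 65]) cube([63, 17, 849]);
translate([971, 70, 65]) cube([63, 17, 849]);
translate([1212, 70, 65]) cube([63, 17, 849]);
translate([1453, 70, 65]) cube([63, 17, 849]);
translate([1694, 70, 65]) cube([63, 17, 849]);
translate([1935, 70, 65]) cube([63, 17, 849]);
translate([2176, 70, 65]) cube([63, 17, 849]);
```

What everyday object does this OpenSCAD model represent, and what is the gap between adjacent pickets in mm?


A fence section. The picket gap is 178 mm.

Two posts, two rails, 9 pickets — a fence section. Span 2354 mm holds 9 pickets of 63 mm with 10 equal gaps: ⌊(2354 − 9·63) / 10⌋ = 178 mm.


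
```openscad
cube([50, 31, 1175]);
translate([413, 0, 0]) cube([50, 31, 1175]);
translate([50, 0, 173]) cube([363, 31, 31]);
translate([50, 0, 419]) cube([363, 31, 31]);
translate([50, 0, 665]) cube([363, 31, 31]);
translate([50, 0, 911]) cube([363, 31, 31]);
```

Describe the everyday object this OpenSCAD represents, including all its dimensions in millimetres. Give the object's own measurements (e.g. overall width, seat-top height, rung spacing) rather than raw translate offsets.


A straight ladder. Two 50×31 mm vertical rails, 1175 mm tall, stand 463 mm apart (outside-to-outside) with their front faces coplanar on the −y side. 4 rungs, each 31 mm deep and 31 mm tall, span between the inner faces of the rails, front faces flush with the rails. The lowest rung's underside is at z = 173 mm and rungs are spaced 246 mm apart (underside to underside).


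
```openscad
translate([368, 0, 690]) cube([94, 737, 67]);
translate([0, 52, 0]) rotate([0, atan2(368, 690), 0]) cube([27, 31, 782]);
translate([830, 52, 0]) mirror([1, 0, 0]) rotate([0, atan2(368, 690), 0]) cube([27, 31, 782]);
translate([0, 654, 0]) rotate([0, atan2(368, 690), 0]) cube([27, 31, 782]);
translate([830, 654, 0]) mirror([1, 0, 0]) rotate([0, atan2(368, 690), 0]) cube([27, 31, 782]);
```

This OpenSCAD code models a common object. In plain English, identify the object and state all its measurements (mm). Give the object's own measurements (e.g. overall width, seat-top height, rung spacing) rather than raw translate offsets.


A sawhorse. A 94×737×67 mm beam (x, y, z) sits on two A-frame leg pairs. Each pair is two raked legs of 27×31 mm section (31 mm along y) splaying symmetrically in x. Each leg rises 690 mm vertically over 368 mm of horizontal reach and is 782 mm long along its own axis. Every leg's outer bottom edge rests on the floor and its outer top edge meets a bottom edge of the beam — the left legs (tilting toward +x) meet the beam's −x bottom edge, the right legs (their mirror images, tilting toward −x) meet its +x bottom edge — so the leg tops tuck under the beam, the beam's underside is 690 mm above the floor, and the feet are 830 mm apart outside-to-outside with the beam centred between them. The two leg pairs are set in 52 mm from either end of the beam.


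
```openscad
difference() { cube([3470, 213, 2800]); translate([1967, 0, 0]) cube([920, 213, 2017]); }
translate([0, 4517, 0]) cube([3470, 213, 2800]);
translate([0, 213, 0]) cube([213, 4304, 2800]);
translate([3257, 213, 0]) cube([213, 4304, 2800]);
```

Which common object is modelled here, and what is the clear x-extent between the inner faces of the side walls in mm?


A single room. The interior width is 3044 mm.

Four walls enclosing a rectangle with a door in the front wall — a room. Outside width 3470 minus two 213 mm walls gives 3044 mm.


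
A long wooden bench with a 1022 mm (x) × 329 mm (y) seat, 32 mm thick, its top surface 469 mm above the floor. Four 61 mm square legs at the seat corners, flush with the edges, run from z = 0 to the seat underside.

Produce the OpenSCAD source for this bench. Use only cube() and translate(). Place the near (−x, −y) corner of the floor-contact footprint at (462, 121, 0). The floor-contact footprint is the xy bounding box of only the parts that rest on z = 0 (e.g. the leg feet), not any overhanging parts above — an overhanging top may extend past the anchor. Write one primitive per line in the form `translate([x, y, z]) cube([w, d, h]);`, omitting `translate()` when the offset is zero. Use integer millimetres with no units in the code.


translate([462, 121, 437]) cube([1022, 329, 32]);
translate([462, 121, 0]) cube([61, 61, 437]);
translate([462, 389, 0]) cube([61, 61, 437]);
translate([1423, 121, 0]) cube([61, 61, 437]);
translate([1423, 389, 0]) cube([61, 61, 437]);


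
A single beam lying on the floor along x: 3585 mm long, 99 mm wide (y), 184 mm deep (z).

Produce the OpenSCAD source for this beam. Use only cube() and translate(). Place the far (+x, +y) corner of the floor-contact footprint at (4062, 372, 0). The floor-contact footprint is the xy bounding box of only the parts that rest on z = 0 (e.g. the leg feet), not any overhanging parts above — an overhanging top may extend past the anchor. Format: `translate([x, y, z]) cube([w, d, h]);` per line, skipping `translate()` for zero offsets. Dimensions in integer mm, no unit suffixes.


translate([477, 273, 0]) cube([3585, 99, 184]);


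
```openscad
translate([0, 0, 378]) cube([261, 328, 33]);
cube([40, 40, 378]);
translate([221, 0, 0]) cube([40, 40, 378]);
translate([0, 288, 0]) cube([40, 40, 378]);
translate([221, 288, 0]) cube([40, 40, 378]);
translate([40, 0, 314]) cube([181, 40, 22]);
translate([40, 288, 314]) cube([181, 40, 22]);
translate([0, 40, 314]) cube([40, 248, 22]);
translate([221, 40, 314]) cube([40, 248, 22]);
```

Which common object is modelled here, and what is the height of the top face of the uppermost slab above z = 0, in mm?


A stool. The seat height is 411 mm.

A 261×328×33 slab at z = 378 on four corner posts — a stool. The seat top is 378 + 33 = 411 mm.


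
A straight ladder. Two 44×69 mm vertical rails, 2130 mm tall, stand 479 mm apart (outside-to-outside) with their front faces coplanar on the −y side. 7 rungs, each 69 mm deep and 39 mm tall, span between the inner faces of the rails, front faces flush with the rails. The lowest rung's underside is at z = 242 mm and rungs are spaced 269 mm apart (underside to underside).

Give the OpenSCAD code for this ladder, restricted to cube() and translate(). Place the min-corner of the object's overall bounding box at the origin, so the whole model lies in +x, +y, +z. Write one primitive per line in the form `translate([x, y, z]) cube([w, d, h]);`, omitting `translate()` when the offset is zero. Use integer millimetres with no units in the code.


cube([44, 69, 2130]);
translate([435, 0, 0]) cube([44, 69, 2130]);
translate([44, 0, 242]) cube([391, 69, 39]);
translate([44, 0, 511]) cube([391, 69, 39]);
translate([44, 0, 780]) cube([391, 69, 39]);
translate([44, 0, 1049]) cube([391, 69, 39]);
translate([44, 0, 1318]) cube([391, 69, 39]);
translate([44, 0, 1587]) cube([391, 69, 39]);
translate([44, 0, 1856]) cube([391, 69, 39]);


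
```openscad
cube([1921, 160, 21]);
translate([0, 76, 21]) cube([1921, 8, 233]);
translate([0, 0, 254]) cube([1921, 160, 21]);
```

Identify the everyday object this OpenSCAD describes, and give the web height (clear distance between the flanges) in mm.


An I-beam. The web height is 233 mm.

Two wide flanges with a thin centred web — an I-beam. Overall 275 mm minus two 21 mm flanges gives a web of 275 − 2·21 = 233 mm.


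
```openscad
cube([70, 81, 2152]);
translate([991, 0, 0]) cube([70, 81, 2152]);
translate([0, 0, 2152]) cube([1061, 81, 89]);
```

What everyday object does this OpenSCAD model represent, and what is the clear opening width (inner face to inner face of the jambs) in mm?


A door frame. The clear opening width is 921 mm.

Two 2152 mm tall posts with a header on top — a door frame. The left jamb is 70 mm wide at x = 0; the right jamb starts at x = 991. The clear opening is 991 − 70 = 921 mm.


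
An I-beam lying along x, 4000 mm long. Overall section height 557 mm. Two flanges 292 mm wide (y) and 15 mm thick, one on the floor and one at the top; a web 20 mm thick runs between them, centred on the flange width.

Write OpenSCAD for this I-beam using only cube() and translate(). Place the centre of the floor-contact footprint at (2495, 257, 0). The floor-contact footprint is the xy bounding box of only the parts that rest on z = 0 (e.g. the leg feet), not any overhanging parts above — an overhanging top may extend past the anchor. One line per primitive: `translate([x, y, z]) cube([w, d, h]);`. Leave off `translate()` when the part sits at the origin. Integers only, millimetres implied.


translate([495, 111, 0]) cube([4000, 292, 15]);
translate([495, 247, 15]) cube([4000, 20, 527]);
translate([495, 111, 542]) cube([4000, 292, 15]);


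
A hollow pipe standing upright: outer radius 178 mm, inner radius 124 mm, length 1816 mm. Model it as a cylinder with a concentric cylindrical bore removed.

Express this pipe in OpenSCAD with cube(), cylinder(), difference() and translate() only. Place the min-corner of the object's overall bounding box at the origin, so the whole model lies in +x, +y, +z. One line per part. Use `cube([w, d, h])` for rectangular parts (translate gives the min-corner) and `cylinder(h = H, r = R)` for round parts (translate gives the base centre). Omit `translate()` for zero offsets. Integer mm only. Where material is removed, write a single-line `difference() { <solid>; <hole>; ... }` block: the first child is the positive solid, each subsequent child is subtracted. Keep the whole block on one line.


difference() { translate([178, 178, 0]) cylinder(h = 1816, r = 178); translate([178, 178, 0]) cylinder(h = 1816, r = 124); }


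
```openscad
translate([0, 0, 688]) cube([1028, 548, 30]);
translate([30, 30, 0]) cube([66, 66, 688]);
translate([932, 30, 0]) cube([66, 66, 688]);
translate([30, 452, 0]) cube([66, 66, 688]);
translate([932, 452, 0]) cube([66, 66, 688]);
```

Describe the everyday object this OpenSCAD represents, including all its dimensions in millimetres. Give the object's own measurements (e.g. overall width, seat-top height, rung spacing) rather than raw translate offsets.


A table: top 1028 mm (x) × 548 mm (y), 30 mm thick, upper face at z = 718 mm, on four 66×66 mm square legs, each inset 30 mm from the nearest pair of top edges from z = 0 to the bottom of the top.


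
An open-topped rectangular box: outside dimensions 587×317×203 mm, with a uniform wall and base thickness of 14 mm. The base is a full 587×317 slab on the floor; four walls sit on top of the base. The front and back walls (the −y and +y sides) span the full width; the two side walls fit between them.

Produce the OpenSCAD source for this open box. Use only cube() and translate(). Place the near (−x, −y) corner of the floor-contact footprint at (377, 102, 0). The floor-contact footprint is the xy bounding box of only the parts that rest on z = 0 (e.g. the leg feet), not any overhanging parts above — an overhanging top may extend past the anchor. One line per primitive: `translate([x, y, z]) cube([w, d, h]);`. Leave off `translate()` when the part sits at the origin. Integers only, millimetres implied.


translate([377, 102, 0]) cube([587, 317, 14]);
translate([377, 102, 14]) cube([587, 14, 189]);
translate([377, 405, 14]) cube([587, 14, 189]);
translate([377, 116, 14]) cube([14, 289, 189]);
translate([950, 116, 14]) cube([14, 289, 189]);


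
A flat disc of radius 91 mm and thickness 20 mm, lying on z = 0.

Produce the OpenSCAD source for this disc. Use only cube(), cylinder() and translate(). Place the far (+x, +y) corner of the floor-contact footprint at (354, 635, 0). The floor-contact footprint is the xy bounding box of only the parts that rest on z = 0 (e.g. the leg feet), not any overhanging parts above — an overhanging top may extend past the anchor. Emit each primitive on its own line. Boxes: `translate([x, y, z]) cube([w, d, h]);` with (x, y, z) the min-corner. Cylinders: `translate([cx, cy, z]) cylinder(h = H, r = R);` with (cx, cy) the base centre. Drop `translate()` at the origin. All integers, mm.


translate([263, 544, 0]) cylinder(h = 20, r = 91);


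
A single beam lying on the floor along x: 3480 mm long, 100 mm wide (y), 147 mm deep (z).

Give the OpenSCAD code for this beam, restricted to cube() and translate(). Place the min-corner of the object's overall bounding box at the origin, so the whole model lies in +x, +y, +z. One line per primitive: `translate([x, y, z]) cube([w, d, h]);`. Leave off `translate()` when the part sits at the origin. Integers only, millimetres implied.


cube([3480, 100, 147]);


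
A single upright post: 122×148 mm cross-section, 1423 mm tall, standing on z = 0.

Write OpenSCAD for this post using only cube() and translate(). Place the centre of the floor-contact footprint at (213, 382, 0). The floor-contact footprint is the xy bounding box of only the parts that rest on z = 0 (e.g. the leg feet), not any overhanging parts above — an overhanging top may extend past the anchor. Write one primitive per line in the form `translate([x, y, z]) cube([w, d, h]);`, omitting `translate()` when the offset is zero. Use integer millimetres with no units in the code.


translate([152, 308, 0]) cube([122, 148, 1423]);


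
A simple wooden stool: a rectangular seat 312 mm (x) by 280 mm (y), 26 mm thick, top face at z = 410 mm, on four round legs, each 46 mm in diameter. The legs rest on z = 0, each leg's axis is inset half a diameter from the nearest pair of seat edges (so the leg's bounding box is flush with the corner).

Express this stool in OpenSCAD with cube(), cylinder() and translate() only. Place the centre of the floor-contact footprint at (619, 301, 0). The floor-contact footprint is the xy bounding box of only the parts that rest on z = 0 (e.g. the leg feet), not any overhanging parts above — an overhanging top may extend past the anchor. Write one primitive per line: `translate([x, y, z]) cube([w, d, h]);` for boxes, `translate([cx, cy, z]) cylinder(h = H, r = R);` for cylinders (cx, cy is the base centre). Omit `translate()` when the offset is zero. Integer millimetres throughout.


translate([463, 161, 384]) cube([312, 280, 26]);
translate([486, 184, 0]) cylinder(h = 384, r = 23);
translate([752, 184, 0]) cylinder(h = 384, r = 23);
translate([486, 418, 0]) cylinder(h = 384, r = 23);
translate([752, 418, 0]) cylinder(h = 384, r = 23);


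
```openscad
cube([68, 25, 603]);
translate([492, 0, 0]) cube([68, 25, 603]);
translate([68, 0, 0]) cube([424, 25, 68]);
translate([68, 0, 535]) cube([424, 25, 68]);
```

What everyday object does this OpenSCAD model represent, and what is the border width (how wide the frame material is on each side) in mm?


A picture frame. The border width is 68 mm.

Four thin pieces enclosing a rectangular opening — a picture frame. The two full-height stiles are 603 mm tall; the top rail sits at z = 535 and is 68 mm tall, so the border above the opening is 603 − 535 = 68 mm, matching the stile x-width.


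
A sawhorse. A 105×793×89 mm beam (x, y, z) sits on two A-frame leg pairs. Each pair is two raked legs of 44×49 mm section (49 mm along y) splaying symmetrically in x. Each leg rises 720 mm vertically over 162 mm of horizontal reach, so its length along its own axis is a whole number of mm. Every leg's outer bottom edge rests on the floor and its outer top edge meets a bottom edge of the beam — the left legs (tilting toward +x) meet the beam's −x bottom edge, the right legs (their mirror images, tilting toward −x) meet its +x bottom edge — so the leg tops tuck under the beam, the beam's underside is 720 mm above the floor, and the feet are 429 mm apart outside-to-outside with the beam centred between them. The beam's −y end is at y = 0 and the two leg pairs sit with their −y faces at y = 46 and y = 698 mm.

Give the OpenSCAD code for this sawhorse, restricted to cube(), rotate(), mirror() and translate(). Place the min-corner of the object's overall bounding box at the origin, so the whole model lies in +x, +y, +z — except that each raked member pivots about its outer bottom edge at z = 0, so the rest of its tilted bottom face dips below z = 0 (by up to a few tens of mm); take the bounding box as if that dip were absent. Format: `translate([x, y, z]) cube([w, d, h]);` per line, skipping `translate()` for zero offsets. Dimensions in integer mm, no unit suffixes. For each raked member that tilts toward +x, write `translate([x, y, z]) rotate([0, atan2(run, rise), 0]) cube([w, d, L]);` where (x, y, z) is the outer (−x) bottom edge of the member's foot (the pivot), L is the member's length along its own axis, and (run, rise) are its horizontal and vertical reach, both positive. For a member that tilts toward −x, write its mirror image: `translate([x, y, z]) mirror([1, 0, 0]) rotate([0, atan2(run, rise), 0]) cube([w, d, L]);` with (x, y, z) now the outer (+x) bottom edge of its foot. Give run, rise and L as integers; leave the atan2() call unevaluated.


translate([162, 0, 720]) cube([105, 793, 89]);
translate([0, 46, 0]) rotate([0, atan2(162, 720), 0]) cube([44, 49, 738]);
translate([429, 46, 0]) mirror([1, 0, 0]) rotate([0, atan2(162, 720), 0]) cube([44, 49, 738]);
translate([0, 698, 0]) rotate([0, atan2(162, 720), 0]) cube([44, 49, 738]);
translate([429, 698, 0]) mirror([1, 0, 0]) rotate([0, atan2(162, 720), 0]) cube([44, 49, 738]);


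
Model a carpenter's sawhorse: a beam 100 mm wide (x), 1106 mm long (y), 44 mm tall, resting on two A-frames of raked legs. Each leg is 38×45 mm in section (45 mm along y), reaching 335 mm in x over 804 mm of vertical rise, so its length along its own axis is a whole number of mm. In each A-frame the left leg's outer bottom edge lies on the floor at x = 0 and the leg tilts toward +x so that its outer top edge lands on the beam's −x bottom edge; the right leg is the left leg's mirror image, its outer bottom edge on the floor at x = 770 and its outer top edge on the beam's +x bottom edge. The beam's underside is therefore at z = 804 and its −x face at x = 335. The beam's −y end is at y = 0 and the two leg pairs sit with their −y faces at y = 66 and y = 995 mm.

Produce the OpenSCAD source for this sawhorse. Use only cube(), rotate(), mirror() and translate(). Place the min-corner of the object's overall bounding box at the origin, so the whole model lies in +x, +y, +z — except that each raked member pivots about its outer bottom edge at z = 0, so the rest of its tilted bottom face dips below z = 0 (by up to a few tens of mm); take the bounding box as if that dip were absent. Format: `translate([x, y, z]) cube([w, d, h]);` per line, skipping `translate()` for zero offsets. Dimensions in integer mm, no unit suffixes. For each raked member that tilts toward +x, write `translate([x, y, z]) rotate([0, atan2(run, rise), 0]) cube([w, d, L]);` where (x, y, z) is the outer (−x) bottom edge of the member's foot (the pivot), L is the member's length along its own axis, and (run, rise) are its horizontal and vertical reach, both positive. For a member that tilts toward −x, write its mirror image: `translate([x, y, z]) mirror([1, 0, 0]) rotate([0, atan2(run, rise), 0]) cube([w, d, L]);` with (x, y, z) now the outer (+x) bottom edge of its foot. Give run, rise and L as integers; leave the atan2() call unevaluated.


translate([335, 0, 804]) cube([100, 1106, 44]);
translate([0, 66, 0]) rotate([0, atan2(335, 804), 0]) cube([38, 45, 871]);
translate([770, 66, 0]) mirror([1, 0, 0]) rotate([0, atan2(335, 804), 0]) cube([38, 45, 871]);
translate([0, 995, 0]) rotate([0, atan2(335, 804), 0]) cube([38, 45, 871]);
translate([770, 995, 0]) mirror([1, 0, 0]) rotate([0, atan2(335, 804), 0]) cube([38, 45, 871]);


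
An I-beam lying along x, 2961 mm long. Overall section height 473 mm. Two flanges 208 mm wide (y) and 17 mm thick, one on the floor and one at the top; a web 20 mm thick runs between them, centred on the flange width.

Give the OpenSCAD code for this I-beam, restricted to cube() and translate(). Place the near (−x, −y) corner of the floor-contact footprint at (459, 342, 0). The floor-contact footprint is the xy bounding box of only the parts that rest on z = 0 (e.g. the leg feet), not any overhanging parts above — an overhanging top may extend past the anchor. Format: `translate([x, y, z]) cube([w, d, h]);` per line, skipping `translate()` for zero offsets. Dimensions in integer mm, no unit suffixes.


translate([459, 342, 0]) cube([2961, 208, 17]);
translate([459, 436, 17]) cube([2961, 20, 439]);
translate([459, 342, 456]) cube([2961, 208, 17]);


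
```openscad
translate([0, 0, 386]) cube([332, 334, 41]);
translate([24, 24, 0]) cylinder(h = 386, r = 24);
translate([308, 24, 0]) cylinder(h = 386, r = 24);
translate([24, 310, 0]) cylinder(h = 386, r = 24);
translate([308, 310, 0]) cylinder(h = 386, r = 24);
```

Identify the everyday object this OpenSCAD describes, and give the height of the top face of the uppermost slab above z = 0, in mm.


A stool. The seat height is 427 mm.

A 332×334×41 slab at z = 386 on four corner cylinders — a stool. The seat top is 386 + 41 = 427 mm.


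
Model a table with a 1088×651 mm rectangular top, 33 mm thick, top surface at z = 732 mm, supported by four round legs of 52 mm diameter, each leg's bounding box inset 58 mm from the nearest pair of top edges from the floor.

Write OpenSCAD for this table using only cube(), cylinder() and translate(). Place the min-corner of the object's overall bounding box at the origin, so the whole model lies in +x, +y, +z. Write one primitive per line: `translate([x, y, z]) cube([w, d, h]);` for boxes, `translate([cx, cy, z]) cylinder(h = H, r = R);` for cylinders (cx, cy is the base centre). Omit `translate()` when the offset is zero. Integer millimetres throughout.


translate([0, 0, 699]) cube([1088, 651, 33]);
translate([84, 84, 0]) cylinder(h = 699, r = 26);
translate([1004, 84, 0]) cylinder(h = 699, r = 26);
translate([84, 567, 0]) cylinder(h = 699, r = 26);
translate([1004, 567, 0]) cylinder(h = 699, r = 26);


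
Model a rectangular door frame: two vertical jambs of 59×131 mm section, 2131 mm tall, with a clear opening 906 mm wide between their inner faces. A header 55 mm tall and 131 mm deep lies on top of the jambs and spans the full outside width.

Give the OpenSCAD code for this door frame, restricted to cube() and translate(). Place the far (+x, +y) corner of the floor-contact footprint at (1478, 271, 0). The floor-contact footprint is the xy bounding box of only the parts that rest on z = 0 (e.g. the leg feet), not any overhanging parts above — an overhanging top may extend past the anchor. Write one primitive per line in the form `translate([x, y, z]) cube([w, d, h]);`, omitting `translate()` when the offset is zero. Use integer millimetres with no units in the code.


translate([454, 140, 0]) cube([59, 131, 2131]);
translate([1419, 140, 0]) cube([59, 131, 2131]);
translate([454, 140, 2131]) cube([1024, 131, 55]);


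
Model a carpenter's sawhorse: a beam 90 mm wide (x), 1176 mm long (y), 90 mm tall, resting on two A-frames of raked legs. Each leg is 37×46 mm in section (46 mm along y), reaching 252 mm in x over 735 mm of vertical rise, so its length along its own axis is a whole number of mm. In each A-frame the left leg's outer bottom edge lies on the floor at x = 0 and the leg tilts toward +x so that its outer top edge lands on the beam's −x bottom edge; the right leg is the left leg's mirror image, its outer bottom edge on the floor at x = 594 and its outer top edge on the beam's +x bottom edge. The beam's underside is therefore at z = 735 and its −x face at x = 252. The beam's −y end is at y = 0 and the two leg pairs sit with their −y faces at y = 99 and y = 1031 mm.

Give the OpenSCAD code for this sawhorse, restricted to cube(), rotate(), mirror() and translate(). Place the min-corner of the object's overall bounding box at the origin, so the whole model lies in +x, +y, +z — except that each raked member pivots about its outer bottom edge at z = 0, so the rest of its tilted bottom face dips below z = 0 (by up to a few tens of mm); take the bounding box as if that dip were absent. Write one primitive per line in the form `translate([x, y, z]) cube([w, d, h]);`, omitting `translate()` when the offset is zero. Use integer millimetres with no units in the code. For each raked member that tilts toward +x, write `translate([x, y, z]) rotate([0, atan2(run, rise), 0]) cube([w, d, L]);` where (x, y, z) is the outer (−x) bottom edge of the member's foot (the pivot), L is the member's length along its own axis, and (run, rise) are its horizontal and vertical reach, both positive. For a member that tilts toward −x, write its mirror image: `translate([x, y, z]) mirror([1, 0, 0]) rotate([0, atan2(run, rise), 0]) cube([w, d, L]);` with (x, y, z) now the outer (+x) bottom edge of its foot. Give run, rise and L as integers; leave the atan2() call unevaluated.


// leg length = √(252² + 735²) = 777
// right-leg outer foot x = 2·252 + 90 = 594
// beam min-corner = (252, 0, 735)
translate([252, 0, 735]) cube([90, 1176, 90]);
translate([0, 99, 0]) rotate([0, atan2(252, 735), 0]) cube([37, 46, 777]);
translate([594, 99, 0]) mirror([1, 0, 0]) rotate([0, atan2(252, 735), 0]) cube([37, 46, 777]);
translate([0, 1031, 0]) rotate([0, atan2(252, 735), 0]) cube([37, 46, 777]);
translate([594, 1031, 0]) mirror([1, 0, 0]) rotate([0, atan2(252, 735), 0]) cube([37, 46, 777]);


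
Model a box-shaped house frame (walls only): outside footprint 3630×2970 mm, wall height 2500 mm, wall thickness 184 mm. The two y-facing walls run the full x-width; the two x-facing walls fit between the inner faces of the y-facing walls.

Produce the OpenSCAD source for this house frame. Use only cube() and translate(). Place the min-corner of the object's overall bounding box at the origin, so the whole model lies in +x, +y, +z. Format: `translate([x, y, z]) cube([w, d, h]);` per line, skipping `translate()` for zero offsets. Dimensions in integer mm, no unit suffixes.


cube([3630, 184, 2500]);
translate([0, 2786, 0]) cube([3630, 184, 2500]);
translate([0, 184, 0]) cube([184, 2602, 2500]);
translate([3446, 184, 0]) cube([184, 2602, 2500]);


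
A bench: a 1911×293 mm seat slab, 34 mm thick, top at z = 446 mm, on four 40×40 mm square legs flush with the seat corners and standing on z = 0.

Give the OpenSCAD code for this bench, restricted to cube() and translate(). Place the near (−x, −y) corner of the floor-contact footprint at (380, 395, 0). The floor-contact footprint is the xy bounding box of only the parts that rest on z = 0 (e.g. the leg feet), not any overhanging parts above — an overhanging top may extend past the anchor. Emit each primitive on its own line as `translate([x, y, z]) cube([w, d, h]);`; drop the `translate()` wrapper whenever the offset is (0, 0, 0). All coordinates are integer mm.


// leg_h = 446 − 34 = 412
translate([380, 395, 412]) cube([1911, 293, 34]);
translate([380, 395, 0]) cube([40, 40, 412]);
translate([380, 648, 0]) cube([40, 40, 412]);
translate([2251, 395, 0]) cube([40, 40, 412]);
translate([2251, 648, 0]) cube([40, 40, 412]);


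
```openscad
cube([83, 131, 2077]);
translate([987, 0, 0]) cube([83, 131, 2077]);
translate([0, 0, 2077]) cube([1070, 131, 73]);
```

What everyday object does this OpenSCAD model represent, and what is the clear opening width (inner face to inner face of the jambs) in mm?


A door frame. The clear opening width is 904 mm.

Two 2077 mm tall posts with a header on top — a door frame. The left jamb is 83 mm wide at x = 0; the right jamb starts at x = 987. The clear opening is 987 − 83 = 904 mm.


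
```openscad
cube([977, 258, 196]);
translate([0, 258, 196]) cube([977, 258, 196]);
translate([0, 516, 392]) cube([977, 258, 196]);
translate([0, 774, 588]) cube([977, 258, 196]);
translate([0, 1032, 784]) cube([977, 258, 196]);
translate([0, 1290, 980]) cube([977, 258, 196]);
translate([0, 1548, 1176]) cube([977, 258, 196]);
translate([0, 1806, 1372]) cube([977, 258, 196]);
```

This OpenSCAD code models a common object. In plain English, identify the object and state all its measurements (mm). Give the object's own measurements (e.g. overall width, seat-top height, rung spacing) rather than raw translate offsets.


A straight staircase of 8 solid steps. Each step is 977 mm wide (x), 258 mm deep (y, the going) and 196 mm tall (the rise). The first step rests on the floor; each subsequent step sits one going further in +y and one rise higher in +z, directly behind and above the previous step with no overlap.


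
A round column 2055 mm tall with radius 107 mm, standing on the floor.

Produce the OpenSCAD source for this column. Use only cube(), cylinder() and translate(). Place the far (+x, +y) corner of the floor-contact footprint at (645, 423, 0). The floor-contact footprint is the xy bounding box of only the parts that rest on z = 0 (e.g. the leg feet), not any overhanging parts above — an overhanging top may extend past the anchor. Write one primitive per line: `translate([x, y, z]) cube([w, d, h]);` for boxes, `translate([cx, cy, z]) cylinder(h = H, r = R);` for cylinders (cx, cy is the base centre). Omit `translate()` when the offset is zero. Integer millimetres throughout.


translate([538, 316, 0]) cylinder(h = 2055, r = 107);


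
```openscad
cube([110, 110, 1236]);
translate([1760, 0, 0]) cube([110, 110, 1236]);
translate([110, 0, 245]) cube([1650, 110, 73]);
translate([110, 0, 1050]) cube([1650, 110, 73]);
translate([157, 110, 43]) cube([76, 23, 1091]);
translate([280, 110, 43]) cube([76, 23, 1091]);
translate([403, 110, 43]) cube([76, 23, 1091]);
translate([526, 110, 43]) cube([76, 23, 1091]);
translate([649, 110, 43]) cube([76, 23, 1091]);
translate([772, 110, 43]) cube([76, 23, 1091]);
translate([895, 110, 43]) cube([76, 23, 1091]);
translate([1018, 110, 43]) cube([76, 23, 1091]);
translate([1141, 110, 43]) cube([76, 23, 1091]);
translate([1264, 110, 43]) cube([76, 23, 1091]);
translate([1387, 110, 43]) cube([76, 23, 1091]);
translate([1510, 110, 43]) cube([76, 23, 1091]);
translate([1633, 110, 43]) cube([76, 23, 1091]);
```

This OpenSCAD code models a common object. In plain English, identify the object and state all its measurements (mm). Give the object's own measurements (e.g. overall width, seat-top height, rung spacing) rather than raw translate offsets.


A fence section. Two 110×110 mm posts, 1236 mm tall, stand on the floor with a clear span of 1650 mm between their inner faces. Two horizontal rails of 110×73 mm section span the gap between the posts with their undersides at z = 245 mm and z = 1050 mm, flush with the posts' −y face. 13 pickets, each 76 mm wide, 23 mm thick and 1091 mm tall, are fixed to the +y face of the rails with their bottoms at z = 43 mm, spaced across the span with a 47 mm gap after the −x post and between neighbouring pickets, with 51 mm left before the +x post.


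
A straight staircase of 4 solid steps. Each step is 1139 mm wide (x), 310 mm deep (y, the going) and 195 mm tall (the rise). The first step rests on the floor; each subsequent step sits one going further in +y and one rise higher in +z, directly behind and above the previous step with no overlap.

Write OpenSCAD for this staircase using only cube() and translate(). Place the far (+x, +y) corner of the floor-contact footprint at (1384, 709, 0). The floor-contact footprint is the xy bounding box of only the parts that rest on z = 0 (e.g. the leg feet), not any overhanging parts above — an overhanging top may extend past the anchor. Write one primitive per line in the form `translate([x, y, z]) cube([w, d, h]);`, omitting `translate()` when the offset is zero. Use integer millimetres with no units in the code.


translate([245, 399, 0]) cube([1139, 310, 195]);
translate([245, 709, 195]) cube([1139, 310, 195]);
translate([245, 1019, 390]) cube([1139, 310, 195]);
translate([245, 1329, 585]) cube([1139, 310, 195]);


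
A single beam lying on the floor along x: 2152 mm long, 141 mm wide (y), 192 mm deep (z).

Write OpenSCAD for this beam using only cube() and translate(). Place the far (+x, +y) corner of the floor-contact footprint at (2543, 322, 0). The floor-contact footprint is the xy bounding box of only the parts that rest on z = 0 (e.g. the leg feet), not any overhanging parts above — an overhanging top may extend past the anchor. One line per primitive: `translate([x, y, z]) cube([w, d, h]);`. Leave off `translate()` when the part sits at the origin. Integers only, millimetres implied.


translate([391, 181, 0]) cube([2152, 141, 192]);


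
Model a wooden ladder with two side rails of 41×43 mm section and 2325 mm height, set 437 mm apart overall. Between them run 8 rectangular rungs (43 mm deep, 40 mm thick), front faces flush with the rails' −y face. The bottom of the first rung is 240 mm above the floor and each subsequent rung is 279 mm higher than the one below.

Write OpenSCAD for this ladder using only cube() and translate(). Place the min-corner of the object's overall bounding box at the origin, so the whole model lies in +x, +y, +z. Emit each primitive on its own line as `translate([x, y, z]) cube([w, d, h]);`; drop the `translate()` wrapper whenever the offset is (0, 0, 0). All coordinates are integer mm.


cube([41, 43, 2325]);
translate([396, 0, 0]) cube([41, 43, 2325]);
translate([41, 0, 240]) cube([355, 43, 40]);
translate([41, 0, 519]) cube([355, 43, 40]);
translate([41, 0, 798]) cube([355, 43, 40]);
translate([41, 0, 1077]) cube([355, 43, 40]);
translate([41, 0, 1356]) cube([355, 43, 40]);
translate([41, 0, 1635]) cube([355, 43, 40]);
translate([41, 0, 1914]) cube([355, 43, 40]);
translate([41, 0, 2193]) cube([355, 43, 40]);
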